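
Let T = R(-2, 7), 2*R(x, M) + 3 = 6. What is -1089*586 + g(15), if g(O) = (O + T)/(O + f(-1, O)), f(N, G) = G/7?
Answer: -51052243/80 ≈ -6.3815e+5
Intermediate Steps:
R(x, M) = 3/2 (R(x, M) = -3/2 + (1/2)*6 = -3/2 + 3 = 3/2)
f(N, G) = G/7 (f(N, G) = G*(1/7) = G/7)
T = 3/2 ≈ 1.5000
g(O) = 7*(3/2 + O)/(8*O) (g(O) = (O + 3/2)/(O + O/7) = (3/2 + O)/((8*O/7)) = (3/2 + O)*(7/(8*O)) = 7*(3/2 + O)/(8*O))
-1089*586 + g(15) = -1089*586 + (7/16)*(3 + 2*15)/15 = -638154 + (7/16)*(1/15)*(3 + 30) = -638154 + (7/16)*(1/15)*33 = -638154 + 77/80 = -51052243/80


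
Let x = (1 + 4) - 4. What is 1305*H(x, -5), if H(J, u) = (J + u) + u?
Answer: -11745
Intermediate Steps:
x = 1 (x = 5 - 4 = 1)
H(J, u) = J + 2*u
1305*H(x, -5) = 1305*(1 + 2*(-5)) = 1305*(1 - 10) = 1305*(-9) = -11745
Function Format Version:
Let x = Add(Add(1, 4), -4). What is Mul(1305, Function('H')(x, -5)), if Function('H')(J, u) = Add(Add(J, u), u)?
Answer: -11745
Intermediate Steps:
x = 1 (x = Add(5, -4) = 1)
Function('H')(J, u) = Add(J, Mul(2, u))
Mul(1305, Function('H')(x, -5)) = Mul(1305, Add(1, Mul(2, -5))) = Mul(1305, Add(1, -10)) = Mul(1305, -9) = -11745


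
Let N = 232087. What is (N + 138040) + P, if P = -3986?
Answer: 366141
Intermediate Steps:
(N + 138040) + P = (232087 + 138040) - 3986 = 370127 - 3986 = 366141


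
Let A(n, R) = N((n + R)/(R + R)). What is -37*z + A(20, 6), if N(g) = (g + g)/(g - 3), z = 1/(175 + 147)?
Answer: -8557/1610 ≈ -5.3149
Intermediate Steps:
z = 1/322 ≈ 0.0031056
N(g) = 2*g/(-3 + g) (N(g) = (2*g)/(-3 + g) = 2*g/(-3 + g))
A(n, R) = (R + n)/(R*(-3 + (R + n)/(2*R))) (A(n, R) = 2*((n + R)/(R + R))/(-3 + (n + R)/(R + R)) = 2*((R + n)/((2*R)))/(-3 + (R + n)/((2*R))) = 2*((R + n)*(1/(2*R)))/(-3 + (R + n)*(1/(2*R))) = 2*((R + n)/(2*R))/(-3 + (R + n)/(2*R)) = (R + n)/(R*(-3 + (R + n)/(2*R))))
-37*z + A(20, 6) = -37*1/322 + 2*(6 + 20)/(20 - 5*6) = -37/322 + 2*26/(20 - 30) = -37/322 + 2*26/(-10) = -37/322 + 2*(-⅒)*26 = -37/322 - 26/5 = -8557/1610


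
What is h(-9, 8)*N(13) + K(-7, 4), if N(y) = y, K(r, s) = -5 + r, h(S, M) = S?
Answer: -129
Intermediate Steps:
h(-9, 8)*N(13) + K(-7, 4) = -9*13 + (-5 - 7) = -117 - 12 = -129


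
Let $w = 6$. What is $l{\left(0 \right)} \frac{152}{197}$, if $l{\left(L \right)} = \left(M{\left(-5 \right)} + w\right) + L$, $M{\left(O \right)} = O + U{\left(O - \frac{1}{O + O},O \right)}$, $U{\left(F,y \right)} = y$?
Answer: $- \frac{608}{197} \approx -3.0863$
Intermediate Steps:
$M{\left(O \right)} = 2 O$ ($M{\left(O \right)} = O + O = 2 O$)
$l{\left(L \right)} = -4 + L$ ($l{\left(L \right)} = \left(2 \left(-5\right) + 6\right) + L = \left(-10 + 6\right) + L = -4 + L$)
$l{\left(0 \right)} \frac{152}{197} = \left(-4 + 0\right) \frac{152}{197} = - 4 \cdot 152 \cdot \frac{1}{197} = \left(-4\right) \frac{152}{197} = - \frac{608}{197}$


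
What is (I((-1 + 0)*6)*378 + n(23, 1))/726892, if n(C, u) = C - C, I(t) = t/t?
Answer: 189/363446 ≈ 0.00052002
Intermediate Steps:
I(t) = 1
n(C, u) = 0
(I((-1 + 0)*6)*378 + n(23, 1))/726892 = (1*378 + 0)/726892 = (378 + 0)*(1/726892) = 378*(1/726892) = 189/363446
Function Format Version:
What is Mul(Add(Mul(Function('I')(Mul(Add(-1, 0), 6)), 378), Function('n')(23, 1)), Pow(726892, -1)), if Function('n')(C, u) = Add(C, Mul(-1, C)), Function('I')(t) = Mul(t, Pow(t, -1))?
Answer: Rational(189, 363446) ≈ 0.00052002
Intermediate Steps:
Function('I')(t) = 1
Function('n')(C, u) = 0
Mul(Add(Mul(Function('I')(Mul(Add(-1, 0), 6)), 378), Function('n')(23, 1)), Pow(726892, -1)) = Mul(Add(Mul(1, 378), 0), Pow(726892, -1)) = Mul(Add(378, 0), Rational(1, 726892)) = Mul(378, Rational(1, 726892)) = Rational(189, 363446)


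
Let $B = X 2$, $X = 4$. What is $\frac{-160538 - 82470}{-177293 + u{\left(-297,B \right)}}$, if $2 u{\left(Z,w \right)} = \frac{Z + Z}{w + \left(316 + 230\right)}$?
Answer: $\frac{134626432}{98220619} \approx 1.3707$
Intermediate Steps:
$B = 8$ ($B = 4 \cdot 2 = 8$)
$u{\left(Z,w \right)} = \frac{Z}{546 + w}$ ($u{\left(Z,w \right)} = \frac{\left(Z + Z\right) \frac{1}{w + \left(316 + 230\right)}}{2} = \frac{2 Z \frac{1}{w + 546}}{2} = \frac{2 Z \frac{1}{546 + w}}{2} = \frac{Z}{546 + w}$)
$\frac{-160538 - 82470}{-177293 + u{\left(-297,B \right)}} = \frac{-160538 - 82470}{-177293 - \frac{297}{546 + 8}} = - \frac{243008}{-177293 - \frac{297}{554}} = - \frac{243008}{- \frac{98220619}{554}} = \left(-243008\right) \left(- \frac{554}{98220619}\right) = \frac{134626432}{98220619}$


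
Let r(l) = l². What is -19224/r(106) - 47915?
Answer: -134598041/2809 ≈ -47917.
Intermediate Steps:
-19224/r(106) - 47915 = -19224/(106²) - 47915 = -19224/11236 - 47915 = -19224*1/11236 - 47915 = -4806/2809 - 47915 = -134598041/2809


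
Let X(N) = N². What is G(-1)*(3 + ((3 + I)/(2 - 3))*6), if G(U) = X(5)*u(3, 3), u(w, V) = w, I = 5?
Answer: -3375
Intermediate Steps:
G(U) = 75 (G(U) = 5²*3 = 25*3 = 75)
G(-1)*(3 + ((3 + I)/(2 - 3))*6) = 75*(3 + ((3 + 5)/(2 - 3))*6) = 75*(3 + (8/(-1))*6) = 75*(3 + (8*(-1))*6) = 75*(3 - 8*6) = 75*(3 - 48) = 75*(-45) = -3375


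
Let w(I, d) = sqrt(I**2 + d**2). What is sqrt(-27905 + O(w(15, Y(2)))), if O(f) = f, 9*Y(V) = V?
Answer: sqrt(-251145 + sqrt(18229))/3 ≈ 167.0*I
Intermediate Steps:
Y(V) = V/9
sqrt(-27905 + O(w(15, Y(2)))) = sqrt(-27905 + sqrt(15**2 + ((1/9)*2)**2)) = sqrt(-27905 + sqrt(225 + (2/9)**2)) = sqrt(-27905 + sqrt(225 + 4/81)) = sqrt(-27905 + sqrt(18229/81)) = sqrt(-27905 + sqrt(18229)/9)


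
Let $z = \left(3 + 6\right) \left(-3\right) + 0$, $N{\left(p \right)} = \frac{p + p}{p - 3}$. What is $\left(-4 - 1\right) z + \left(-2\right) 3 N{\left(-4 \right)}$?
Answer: $\frac{897}{7} \approx 128.14$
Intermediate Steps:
$N{\left(p \right)} = \frac{2 p}{-3 + p}$
$z = -27$ ($z = 9 \left(-3\right) + 0 = -27 + 0 = -27$)
$\left(-4 - 1\right) z + \left(-2\right) 3 N{\left(-4 \right)} = \left(-4 - 1\right) \left(-27\right) + \left(-2\right) 3 \cdot 2 \left(-4\right) \frac{1}{-3 - 4} = \left(-5\right) \left(-27\right) - 6 \cdot 2 \left(-4\right) \frac{1}{-7} = 135 - 6 \cdot 2 \left(-4\right) \left(- \frac{1}{7}\right) = 135 - \frac{48}{7} = \frac{897}{7}$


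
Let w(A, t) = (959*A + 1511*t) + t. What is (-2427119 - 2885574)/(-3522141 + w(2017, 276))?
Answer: 5312693/1170526 ≈ 4.5387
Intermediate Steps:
w(A, t) = 959*A + 1512*t
(-2427119 - 2885574)/(-3522141 + w(2017, 276)) = (-2427119 - 2885574)/(-3522141 + (959*2017 + 1512*276)) = -5312693/(-3522141 + (1934303 + 417312)) = -5312693/(-3522141 + 2351615) = -5312693/(-1170526) = -5312693*(-1/1170526) = 5312693/1170526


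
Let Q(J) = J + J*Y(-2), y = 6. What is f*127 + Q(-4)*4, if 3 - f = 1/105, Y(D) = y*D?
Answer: 58358/105 ≈ 555.79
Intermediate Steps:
Y(D) = 6*D
Q(J) = -11*J (Q(J) = J + J*(6*(-2)) = J + J*(-12) = J - 12*J = -11*J)
f = 314/105 (f = 3 - 1/105 = 314/105 ≈ 2.9905)
f*127 + Q(-4)*4 = (314/105)*127 - 11*(-4)*4 = 39878/105 + 44*4 = 39878/105 + 176 = 58358/105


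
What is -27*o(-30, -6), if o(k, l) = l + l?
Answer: 324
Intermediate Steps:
o(k, l) = 2*l
-27*o(-30, -6) = -54*(-6) = -27*(-12) = 324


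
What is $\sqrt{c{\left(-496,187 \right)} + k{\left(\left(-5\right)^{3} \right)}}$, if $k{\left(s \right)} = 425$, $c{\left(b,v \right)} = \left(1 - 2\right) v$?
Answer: $\sqrt{238} \approx 15.427$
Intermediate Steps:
$c{\left(b,v \right)} = - v$
$\sqrt{c{\left(-496,187 \right)} + k{\left(\left(-5\right)^{3} \right)}} = \sqrt{\left(-1\right) 187 + 425} = \sqrt{-187 + 425} = \sqrt{238}$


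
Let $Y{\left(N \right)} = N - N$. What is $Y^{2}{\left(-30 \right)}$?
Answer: $0$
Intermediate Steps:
$Y{\left(N \right)} = 0$
$Y^{2}{\left(-30 \right)} = 0^{2} = 0$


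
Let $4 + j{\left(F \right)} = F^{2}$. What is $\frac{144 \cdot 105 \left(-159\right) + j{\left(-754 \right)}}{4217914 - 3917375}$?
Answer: $- \frac{1835568}{300539} \approx -6.1076$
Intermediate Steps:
$j{\left(F \right)} = -4 + F^{2}$
$\frac{144 \cdot 105 \left(-159\right) + j{\left(-754 \right)}}{4217914 - 3917375} = \frac{144 \cdot 105 \left(-159\right) - \left(4 - \left(-754\right)^{2}\right)}{4217914 - 3917375} = \frac{15120 \left(-159\right) + \left(-4 + 568516\right)}{300539} = \left(-2404080 + 568512\right) \frac{1}{300539} = \left(-1835568\right) \frac{1}{300539} = - \frac{1835568}{300539}$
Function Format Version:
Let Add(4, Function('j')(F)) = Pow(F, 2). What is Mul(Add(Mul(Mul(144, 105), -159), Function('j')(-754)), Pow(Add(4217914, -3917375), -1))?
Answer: Rational(-1835568, 300539) ≈ -6.1076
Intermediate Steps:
Function('j')(F) = Add(-4, Pow(F, 2))
Mul(Add(Mul(Mul(144, 105), -159), Function('j')(-754)), Pow(Add(4217914, -3917375), -1)) = Mul(Add(Mul(Mul(144, 105), -159), Add(-4, Pow(-754, 2))), Pow(Add(4217914, -3917375), -1)) = Mul(Add(Mul(15120, -159), Add(-4, 568516)), Pow(300539, -1)) = Mul(Add(-2404080, 568512), Rational(1, 300539)) = Mul(-1835568, Rational(1, 300539)) = Rational(-1835568, 300539)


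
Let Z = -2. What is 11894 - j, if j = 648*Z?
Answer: 13190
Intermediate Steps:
j = -1296 (j = 648*(-2) = -1296)
11894 - j = 11894 - 1*(-1296) = 11894 + 1296 = 13190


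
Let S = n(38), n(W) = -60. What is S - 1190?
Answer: -1250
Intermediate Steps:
S = -60
S - 1190 = -60 - 1190 = -1250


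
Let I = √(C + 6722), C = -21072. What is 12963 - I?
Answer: 12963 - 5*I*√574 ≈ 12963.0 - 119.79*I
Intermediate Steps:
I = 5*I*√574 (I = √(-21072 + 6722) = √(-14350) = 5*I*√574 ≈ 119.79*I)
12963 - I = 12963 - 5*I*√574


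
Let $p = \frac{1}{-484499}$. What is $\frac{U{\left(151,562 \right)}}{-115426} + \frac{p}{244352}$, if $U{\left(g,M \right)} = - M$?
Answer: $\frac{33267112143375}{6832543937585024} \approx 0.0048689$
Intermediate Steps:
$p = - \frac{1}{484499} \approx -2.064 \cdot 10^{-6}$
$\frac{U{\left(151,562 \right)}}{-115426} + \frac{p}{244352} = \frac{\left(-1\right) 562}{-115426} - \frac{1}{484499 \cdot 244352} = \left(-562\right) \left(- \frac{1}{115426}\right) - \frac{1}{118388299648} = \frac{281}{57713} - \frac{1}{118388299648} = \frac{33267112143375}{6832543937585024}$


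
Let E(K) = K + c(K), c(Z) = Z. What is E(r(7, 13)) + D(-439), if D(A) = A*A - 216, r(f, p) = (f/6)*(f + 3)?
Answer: 577585/3 ≈ 1.9253e+5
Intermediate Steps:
r(f, p) = f*(3 + f)/6 (r(f, p) = (f*(⅙))*(3 + f) = (f/6)*(3 + f) = f*(3 + f)/6)
D(A) = -216 + A² (D(A) = A² - 216 = -216 + A²)
E(K) = 2*K (E(K) = K + K = 2*K)
E(r(7, 13)) + D(-439) = 2*((⅙)*7*(3 + 7)) + (-216 + (-439)²) = 2*((⅙)*7*10) + (-216 + 192721) = 2*(35/3) + 192505 = 70/3 + 192505 = 577585/3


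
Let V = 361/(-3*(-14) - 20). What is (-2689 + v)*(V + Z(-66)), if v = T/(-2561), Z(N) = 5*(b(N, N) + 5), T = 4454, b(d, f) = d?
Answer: 3977350097/5122 ≈ 7.7652e+5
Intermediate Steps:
Z(N) = 25 + 5*N (Z(N) = 5*(N + 5) = 5*(5 + N) = 25 + 5*N)
V = 361/22 (V = 361/(42 - 20) = 361/22 ≈ 16.409)
v = -4454/2561 (v = 4454/(-2561) = 4454*(-1/2561) = -4454/2561 ≈ -1.7392)
(-2689 + v)*(V + Z(-66)) = (-2689 - 4454/2561)*(361/22 + (25 + 5*(-66))) = -6890983*(361/22 + (25 - 330))/2561 = -6890983*(361/22 - 305)/2561 = -6890983/2561*(-6349/22) = 3977350097/5122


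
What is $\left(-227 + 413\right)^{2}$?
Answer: $34596$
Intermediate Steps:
$\left(-227 + 413\right)^{2} = 186^{2} = 34596$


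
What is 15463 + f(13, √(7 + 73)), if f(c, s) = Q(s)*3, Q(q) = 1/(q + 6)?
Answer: 340177/22 + 3*√5/11 ≈ 15463.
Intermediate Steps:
Q(q) = 1/(6 + q)
f(c, s) = 3/(6 + s)
15463 + f(13, √(7 + 73)) = 15463 + 3/(6 + √(7 + 73)) = 15463 + 3/(6 + √80) = 15463 + 3/(6 + 4*√5)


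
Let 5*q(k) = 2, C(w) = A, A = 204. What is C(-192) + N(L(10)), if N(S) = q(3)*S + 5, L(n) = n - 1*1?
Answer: 1063/5 ≈ 212.60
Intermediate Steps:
L(n) = -1 + n (L(n) = n - 1 = -1 + n)
C(w) = 204
q(k) = ⅖ (q(k) = (⅕)*2 = ⅖)
N(S) = 5 + 2*S/5 (N(S) = 2*S/5 + 5 = 5 + 2*S/5)
C(-192) + N(L(10)) = 204 + (5 + 2*(-1 + 10)/5) = 204 + (5 + (⅖)*9) = 204 + (5 + 18/5) = 204 + 43/5 = 1063/5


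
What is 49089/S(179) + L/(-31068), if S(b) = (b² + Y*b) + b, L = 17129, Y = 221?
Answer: 295594561/2230029972 ≈ 0.13255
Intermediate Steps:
S(b) = b² + 222*b (S(b) = (b² + 221*b) + b = b² + 222*b)
49089/S(179) + L/(-31068) = 49089/((179*(222 + 179))) + 17129/(-31068) = 49089/((179*401)) + 17129*(-1/31068) = 49089/71779 - 17129/31068 = 295594561/2230029972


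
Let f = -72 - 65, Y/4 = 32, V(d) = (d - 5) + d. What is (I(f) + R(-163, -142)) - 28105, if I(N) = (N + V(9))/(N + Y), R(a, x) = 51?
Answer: -252362/9 ≈ -28040.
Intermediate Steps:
V(d) = -5 + 2*d (V(d) = (-5 + d) + d = -5 + 2*d)
Y = 128 (Y = 4*32 = 128)
f = -137
I(N) = (13 + N)/(128 + N) (I(N) = (N + (-5 + 2*9))/(N + 128) = (N + (-5 + 18))/(128 + N) = (N + 13)/(128 + N) = (13 + N)/(128 + N))
(I(f) + R(-163, -142)) - 28105 = ((13 - 137)/(128 - 137) + 51) - 28105 = (-124/(-9) + 51) - 28105 = (-⅑*(-124) + 51) - 28105 = (124/9 + 51) - 28105 = 583/9 - 28105 = -252362/9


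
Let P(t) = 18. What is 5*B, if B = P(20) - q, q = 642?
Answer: -3120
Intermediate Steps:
B = -624 (B = 18 - 1*642 = 18 - 642 = -624)
5*B = 5*(-624) = -3120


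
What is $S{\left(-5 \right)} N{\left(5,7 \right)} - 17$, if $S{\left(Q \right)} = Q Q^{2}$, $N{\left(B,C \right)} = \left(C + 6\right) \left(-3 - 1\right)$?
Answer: $6483$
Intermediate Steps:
$N{\left(B,C \right)} = -24 - 4 C$ ($N{\left(B,C \right)} = \left(6 + C\right) \left(-4\right) = -24 - 4 C$)
$S{\left(Q \right)} = Q^{3}$
$S{\left(-5 \right)} N{\left(5,7 \right)} - 17 = \left(-5\right)^{3} \left(-24 - 28\right) - 17 = - 125 \left(-24 - 28\right) - 17 = \left(-125\right) \left(-52\right) - 17 = 6500 - 17 = 6483$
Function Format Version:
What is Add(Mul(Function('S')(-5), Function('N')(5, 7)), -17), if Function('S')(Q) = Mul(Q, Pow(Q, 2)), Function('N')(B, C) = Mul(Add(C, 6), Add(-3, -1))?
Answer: 6483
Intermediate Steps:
Function('N')(B, C) = Add(-24, Mul(-4, C)) (Function('N')(B, C) = Mul(Add(6, C), -4) = Add(-24, Mul(-4, C)))
Function('S')(Q) = Pow(Q, 3)
Add(Mul(Function('S')(-5), Function('N')(5, 7)), -17) = Add(Mul(Pow(-5, 3), Add(-24, Mul(-4, 7))), -17) = Add(Mul(-125, Add(-24, -28)), -17) = Add(Mul(-125, -52), -17) = Add(6500, -17) = 6483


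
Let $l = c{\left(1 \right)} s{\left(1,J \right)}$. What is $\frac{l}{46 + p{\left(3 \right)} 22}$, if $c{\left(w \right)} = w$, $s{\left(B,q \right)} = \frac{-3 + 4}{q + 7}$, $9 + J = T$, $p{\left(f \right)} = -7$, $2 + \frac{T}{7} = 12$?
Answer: $- \frac{1}{7344} \approx -0.00013617$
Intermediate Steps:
$T = 70$ ($T = -14 + 7 \cdot 12 = -14 + 84 = 70$)
$J = 61$ ($J = -9 + 70 = 61$)
$s{\left(B,q \right)} = \frac{1}{7 + q}$ ($s{\left(B,q \right)} = 1 \frac{1}{7 + q} = \frac{1}{7 + q}$)
$l = \frac{1}{68}$ ($l = 1 \frac{1}{7 + 61} = 1 \cdot \frac{1}{68} = \frac{1}{68} \approx 0.014706$)
$\frac{l}{46 + p{\left(3 \right)} 22} = \frac{1}{68 \left(46 - 154\right)} = \frac{1}{68 \left(-108\right)} = \frac{1}{68} \left(- \frac{1}{108}\right) = - \frac{1}{7344}$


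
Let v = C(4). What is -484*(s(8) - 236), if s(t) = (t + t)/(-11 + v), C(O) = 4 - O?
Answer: 114928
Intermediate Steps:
C(O) = 4 - O
v = 0 (v = 4 - 1*4 = 4 - 4 = 0)
s(t) = -2*t/11 (s(t) = (t + t)/(-11 + 0) = (2*t)/(-11) = (2*t)*(-1/11) = -2*t/11)
-484*(s(8) - 236) = -484*(-2/11*8 - 236) = -484*(-16/11 - 236) = -484*(-2612/11) = 114928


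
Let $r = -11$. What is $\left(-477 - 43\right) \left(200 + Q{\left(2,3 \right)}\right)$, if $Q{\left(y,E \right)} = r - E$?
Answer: $-96720$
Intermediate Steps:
$Q{\left(y,E \right)} = -11 - E$
$\left(-477 - 43\right) \left(200 + Q{\left(2,3 \right)}\right) = \left(-477 - 43\right) \left(200 - 14\right) = - 520 \left(200 - 14\right) = \left(-520\right) 186 = -96720$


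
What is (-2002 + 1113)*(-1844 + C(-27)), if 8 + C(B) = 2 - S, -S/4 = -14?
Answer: 1694434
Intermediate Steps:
S = 56 (S = -4*(-14) = 56)
C(B) = -62 (C(B) = -8 + (2 - 1*56) = -8 + (2 - 56) = -8 - 54 = -62)
(-2002 + 1113)*(-1844 + C(-27)) = (-2002 + 1113)*(-1844 - 62) = -889*(-1906) = 1694434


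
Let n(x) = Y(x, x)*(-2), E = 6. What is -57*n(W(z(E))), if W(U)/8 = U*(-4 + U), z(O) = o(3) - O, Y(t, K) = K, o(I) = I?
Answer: 19152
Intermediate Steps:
z(O) = 3 - O
W(U) = 8*U*(-4 + U) (W(U) = 8*(U*(-4 + U)) = 8*U*(-4 + U))
n(x) = -2*x (n(x) = x*(-2) = -2*x)
-57*n(W(z(E))) = -(-114)*8*(3 - 1*6)*(-4 + (3 - 1*6)) = -(-114)*8*(3 - 6)*(-4 + (3 - 6)) = -(-114)*8*(-3)*(-4 - 3) = -(-114)*8*(-3)*(-7) = -(-114)*168 = -57*(-336) = 19152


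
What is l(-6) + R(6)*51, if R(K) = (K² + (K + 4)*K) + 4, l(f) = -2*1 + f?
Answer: 5092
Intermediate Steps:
l(f) = -2 + f
R(K) = 4 + K² + K*(4 + K) (R(K) = (K² + (4 + K)*K) + 4 = (K² + K*(4 + K)) + 4 = 4 + K² + K*(4 + K))
l(-6) + R(6)*51 = (-2 - 6) + (4 + 2*6² + 4*6)*51 = -8 + (4 + 2*36 + 24)*51 = -8 + (4 + 72 + 24)*51 = -8 + 100*51 = -8 + 5100 = 5092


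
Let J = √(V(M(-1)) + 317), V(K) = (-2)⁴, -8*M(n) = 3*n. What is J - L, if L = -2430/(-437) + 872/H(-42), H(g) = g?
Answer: 139502/9177 + 3*√37 ≈ 33.450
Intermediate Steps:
M(n) = -3*n/8
V(K) = 16
J = 3*√37 (J = √(16 + 317) = √333 = 3*√37 ≈ 18.248)
L = -139502/9177 (L = -2430/(-437) + 872/(-42) = -2430*(-1/437) + 872*(-1/42) = 2430/437 - 436/21 = -139502/9177 ≈ -15.201)
J - L = 3*√37 - 1*(-139502/9177) = 3*√37 + 139502/9177 = 139502/9177 + 3*√37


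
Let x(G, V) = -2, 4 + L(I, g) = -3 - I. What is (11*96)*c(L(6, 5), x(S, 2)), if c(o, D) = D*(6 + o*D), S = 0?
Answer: -67584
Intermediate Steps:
L(I, g) = -7 - I (L(I, g) = -4 + (-3 - I) = -7 - I)
c(o, D) = D*(6 + D*o)
(11*96)*c(L(6, 5), x(S, 2)) = (11*96)*(-2*(6 - 2*(-7 - 1*6))) = 1056*(-2*(6 - 2*(-7 - 6))) = 1056*(-2*(6 - 2*(-13))) = 1056*(-2*(6 + 26)) = 1056*(-2*32) = 1056*(-64) = -67584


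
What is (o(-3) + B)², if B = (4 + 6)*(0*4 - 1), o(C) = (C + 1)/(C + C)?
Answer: 841/9 ≈ 93.444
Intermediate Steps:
o(C) = (1 + C)/(2*C) (o(C) = (1 + C)/((2*C)) = (1 + C)*(1/(2*C)) = (1 + C)/(2*C))
B = -10 (B = 10*(0 - 1) = 10*(-1) = -10)
(o(-3) + B)² = ((½)*(1 - 3)/(-3) - 10)² = ((½)*(-⅓)*(-2) - 10)² = (⅓ - 10)² = (-29/3)² = 841/9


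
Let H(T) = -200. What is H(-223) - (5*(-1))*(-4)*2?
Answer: -240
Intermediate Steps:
H(-223) - (5*(-1))*(-4)*2 = -200 - (5*(-1))*(-4)*2 = -200 - (-5*(-4))*2 = -200 - 20*2 = -200 - 1*40 = -200 - 40 = -240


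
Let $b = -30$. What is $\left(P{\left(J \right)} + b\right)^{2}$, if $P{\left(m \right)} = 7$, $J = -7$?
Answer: $529$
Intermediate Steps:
$\left(P{\left(J \right)} + b\right)^{2} = \left(7 - 30\right)^{2} = \left(-23\right)^{2} = 529$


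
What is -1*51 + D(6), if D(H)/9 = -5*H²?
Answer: -1671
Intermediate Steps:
D(H) = -45*H² (D(H) = 9*(-5*H²) = -45*H²)
-1*51 + D(6) = -1*51 - 45*6² = -51 - 45*36 = -51 - 1620 = -1671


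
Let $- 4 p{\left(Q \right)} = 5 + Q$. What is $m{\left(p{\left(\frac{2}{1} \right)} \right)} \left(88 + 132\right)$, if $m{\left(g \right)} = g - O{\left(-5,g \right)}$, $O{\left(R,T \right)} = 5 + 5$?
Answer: $-2585$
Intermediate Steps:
$O{\left(R,T \right)} = 10$
$p{\left(Q \right)} = - \frac{5}{4} - \frac{Q}{4}$ ($p{\left(Q \right)} = - \frac{5 + Q}{4} = - \frac{5}{4} - \frac{Q}{4}$)
$m{\left(g \right)} = -10 + g$ ($m{\left(g \right)} = g - 10 = -10 + g$)
$m{\left(p{\left(\frac{2}{1} \right)} \right)} \left(88 + 132\right) = \left(-10 - \left(\frac{5}{4} + \frac{2 \cdot 1^{-1}}{4}\right)\right) \left(88 + 132\right) = \left(-10 - \left(\frac{5}{4} + \frac{2 \cdot 1}{4}\right)\right) 220 = \left(-10 - \frac{7}{4}\right) 220 = \left(- \frac{47}{4}\right) 220 = -2585$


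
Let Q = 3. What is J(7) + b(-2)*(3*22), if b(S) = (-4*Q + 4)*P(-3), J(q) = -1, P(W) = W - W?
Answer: -1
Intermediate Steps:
P(W) = 0
b(S) = 0 (b(S) = (-4*3 + 4)*0 = (-12 + 4)*0 = -8*0 = 0)
J(7) + b(-2)*(3*22) = -1 + 0*(3*22) = -1 + 0*66 = -1 + 0 = -1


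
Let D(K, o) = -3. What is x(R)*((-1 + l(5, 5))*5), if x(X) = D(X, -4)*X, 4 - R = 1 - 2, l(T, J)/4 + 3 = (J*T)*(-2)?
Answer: 15975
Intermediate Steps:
l(T, J) = -12 - 8*J*T (l(T, J) = -12 + 4*((J*T)*(-2)) = -12 + 4*(-2*J*T) = -12 - 8*J*T)
R = 5 (R = 4 - (1 - 2) = 4 - 1*(-1) = 4 + 1 = 5)
x(X) = -3*X
x(R)*((-1 + l(5, 5))*5) = (-3*5)*((-1 + (-12 - 8*5*5))*5) = -15*(-1 + (-12 - 200))*5 = -15*(-1 - 212)*5 = -(-3195)*5 = -15*(-1065) = 15975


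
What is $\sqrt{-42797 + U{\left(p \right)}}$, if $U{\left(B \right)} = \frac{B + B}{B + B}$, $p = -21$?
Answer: $2 i \sqrt{10699} \approx 206.87 i$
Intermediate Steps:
$U{\left(B \right)} = 1$ ($U{\left(B \right)} = \frac{2 B}{2 B} = 2 B \frac{1}{2 B} = 1$)
$\sqrt{-42797 + U{\left(p \right)}} = \sqrt{-42797 + 1} = \sqrt{-42796} = 2 i \sqrt{10699}$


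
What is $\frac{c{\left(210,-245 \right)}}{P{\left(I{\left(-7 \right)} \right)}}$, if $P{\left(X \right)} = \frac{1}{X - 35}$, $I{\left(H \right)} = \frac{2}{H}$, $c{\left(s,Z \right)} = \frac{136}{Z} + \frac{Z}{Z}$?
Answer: $- \frac{26923}{1715} \approx -15.699$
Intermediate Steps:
$c{\left(s,Z \right)} = 1 + \frac{136}{Z}$ ($c{\left(s,Z \right)} = \frac{136}{Z} + 1 = 1 + \frac{136}{Z}$)
$P{\left(X \right)} = \frac{1}{-35 + X}$
$\frac{c{\left(210,-245 \right)}}{P{\left(I{\left(-7 \right)} \right)}} = \frac{\frac{1}{-245} \left(136 - 245\right)}{\frac{1}{-35 + \frac{2}{-7}}} = \frac{\left(- \frac{1}{245}\right) \left(-109\right)}{\frac{1}{-35 + 2 \left(- \frac{1}{7}\right)}} = \frac{109}{245 \frac{1}{-35 - \frac{2}{7}}} = \frac{109}{245 \frac{1}{- \frac{247}{7}}} = \frac{109}{245 \left(- \frac{7}{247}\right)} = \frac{109}{245} \left(- \frac{247}{7}\right) = - \frac{26923}{1715}$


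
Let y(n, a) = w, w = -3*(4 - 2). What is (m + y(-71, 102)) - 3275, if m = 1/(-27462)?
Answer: -90102823/27462 ≈ -3281.0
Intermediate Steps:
w = -6 (w = -3*2 = -6)
y(n, a) = -6
m = -1/27462 ≈ -3.6414e-5
(m + y(-71, 102)) - 3275 = (-1/27462 - 6) - 3275 = -164773/27462 - 3275 = -90102823/27462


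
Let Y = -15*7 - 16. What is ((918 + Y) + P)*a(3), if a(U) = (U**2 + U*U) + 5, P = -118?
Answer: 15617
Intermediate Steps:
Y = -121 (Y = -105 - 16 = -121)
a(U) = 5 + 2*U**2 (a(U) = (U**2 + U**2) + 5 = 2*U**2 + 5 = 5 + 2*U**2)
((918 + Y) + P)*a(3) = ((918 - 121) - 118)*(5 + 2*3**2) = (797 - 118)*(5 + 2*9) = 679*(5 + 18) = 679*23 = 15617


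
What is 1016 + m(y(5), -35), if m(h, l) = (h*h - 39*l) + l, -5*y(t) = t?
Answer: 2347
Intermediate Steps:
y(t) = -t/5
m(h, l) = h² - 38*l (m(h, l) = (h² - 39*l) + l = h² - 38*l)
1016 + m(y(5), -35) = 1016 + ((-⅕*5)² - 38*(-35)) = 1016 + ((-1)² + 1330) = 1016 + (1 + 1330) = 1016 + 1331 = 2347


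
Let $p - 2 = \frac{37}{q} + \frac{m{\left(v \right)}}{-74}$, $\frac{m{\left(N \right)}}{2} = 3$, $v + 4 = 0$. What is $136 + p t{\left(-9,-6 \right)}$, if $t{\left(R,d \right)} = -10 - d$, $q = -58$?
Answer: $\frac{140430}{1073} \approx 130.88$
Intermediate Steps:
$v = -4$ ($v = -4 + 0 = -4$)
$m{\left(N \right)} = 6$ ($m{\left(N \right)} = 2 \cdot 3 = 6$)
$p = \frac{2749}{2146}$ ($p = 2 + \left(\frac{37}{-58} + \frac{6}{-74}\right) = 2 + \left(37 \left(- \frac{1}{58}\right) + 6 \left(- \frac{1}{74}\right)\right) = 2 - \frac{1543}{2146} = \frac{2749}{2146} \approx 1.281$)
$136 + p t{\left(-9,-6 \right)} = 136 + \frac{2749 \left(-10 - -6\right)}{2146} = 136 + \frac{2749 \left(-10 + 6\right)}{2146} = 136 + \frac{2749}{2146} \left(-4\right) = 136 - \frac{5498}{1073} = \frac{140430}{1073}$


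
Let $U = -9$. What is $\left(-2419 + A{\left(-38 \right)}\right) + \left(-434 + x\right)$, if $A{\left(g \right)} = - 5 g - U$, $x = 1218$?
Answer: $-1436$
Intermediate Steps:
$A{\left(g \right)} = 9 - 5 g$ ($A{\left(g \right)} = - 5 g - -9 = - 5 g + 9 = 9 - 5 g$)
$\left(-2419 + A{\left(-38 \right)}\right) + \left(-434 + x\right) = \left(-2419 + \left(9 - -190\right)\right) + \left(-434 + 1218\right) = \left(-2419 + \left(9 + 190\right)\right) + 784 = \left(-2419 + 199\right) + 784 = -2220 + 784 = -1436$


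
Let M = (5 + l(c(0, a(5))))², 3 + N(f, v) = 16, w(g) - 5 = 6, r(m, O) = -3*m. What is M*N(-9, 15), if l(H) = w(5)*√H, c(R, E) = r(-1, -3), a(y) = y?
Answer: 5044 + 1430*√3 ≈ 7520.8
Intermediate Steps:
c(R, E) = 3 (c(R, E) = -3*(-1) = 3)
w(g) = 11 (w(g) = 5 + 6 = 11)
l(H) = 11*√H
N(f, v) = 13 (N(f, v) = -3 + 16 = 13)
M = (5 + 11*√3)² ≈ 578.53
M*N(-9, 15) = (388 + 110*√3)*13 = 5044 + 1430*√3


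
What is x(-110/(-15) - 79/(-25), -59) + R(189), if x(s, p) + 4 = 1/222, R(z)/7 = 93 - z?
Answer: -150071/222 ≈ -676.00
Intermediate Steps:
R(z) = 651 - 7*z (R(z) = 7*(93 - z) = 651 - 7*z)
x(s, p) = -887/222 (x(s, p) = -4 + 1/222 = -887/222)
x(-110/(-15) - 79/(-25), -59) + R(189) = -887/222 + (651 - 7*189) = -887/222 + (651 - 1323) = -887/222 - 672 = -150071/222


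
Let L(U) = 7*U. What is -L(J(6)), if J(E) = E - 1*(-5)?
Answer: -77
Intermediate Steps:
J(E) = 5 + E (J(E) = E + 5 = 5 + E)
-L(J(6)) = -7*(5 + 6) = -7*11 = -1*77 = -77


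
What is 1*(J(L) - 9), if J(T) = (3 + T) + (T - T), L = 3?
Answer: -3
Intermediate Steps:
J(T) = 3 + T (J(T) = (3 + T) + 0 = 3 + T)
1*(J(L) - 9) = 1*((3 + 3) - 9) = 1*(6 - 9) = 1*(-3) = -3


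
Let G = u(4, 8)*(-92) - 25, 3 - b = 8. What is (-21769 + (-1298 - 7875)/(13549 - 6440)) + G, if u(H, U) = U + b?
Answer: -156904803/7109 ≈ -22071.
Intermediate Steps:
b = -5 (b = 3 - 1*8 = 3 - 8 = -5)
u(H, U) = -5 + U (u(H, U) = U - 5 = -5 + U)
G = -301 (G = (-5 + 8)*(-92) - 25 = 3*(-92) - 25 = -276 - 25 = -301)
(-21769 + (-1298 - 7875)/(13549 - 6440)) + G = (-21769 + (-1298 - 7875)/(13549 - 6440)) - 301 = (-21769 - 9173/7109) - 301 = -154764994/7109 - 301 = -156904803/7109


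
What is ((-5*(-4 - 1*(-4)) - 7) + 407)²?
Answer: 160000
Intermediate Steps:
((-5*(-4 - 1*(-4)) - 7) + 407)² = ((-5*(-4 + 4) - 7) + 407)² = ((-5*0 - 7) + 407)² = ((0 - 7) + 407)² = (-7 + 407)² = 400² = 160000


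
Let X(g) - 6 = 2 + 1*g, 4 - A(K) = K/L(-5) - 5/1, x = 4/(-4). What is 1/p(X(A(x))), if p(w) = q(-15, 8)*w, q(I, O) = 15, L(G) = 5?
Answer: 1/258 ≈ 0.0038760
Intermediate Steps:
x = -1 (x = 4*(-¼) = -1)
A(K) = 9 - K/5 (A(K) = 4 - (K/5 - 5/1) = 4 - (K*(⅕) - 5*1) = 4 - (K/5 - 5) = 4 - (-5 + K/5) = 4 + (5 - K/5) = 9 - K/5)
X(g) = 8 + g (X(g) = 6 + (2 + 1*g) = 6 + (2 + g) = 8 + g)
p(w) = 15*w
1/p(X(A(x))) = 1/(15*(8 + (9 - ⅕*(-1)))) = 1/(15*(8 + (9 + ⅕))) = 1/(15*(8 + 46/5)) = 1/(15*(86/5)) = 1/258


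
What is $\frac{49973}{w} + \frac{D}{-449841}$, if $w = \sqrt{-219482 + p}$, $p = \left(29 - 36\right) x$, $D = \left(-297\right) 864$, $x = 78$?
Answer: $\frac{85536}{149947} - \frac{49973 i \sqrt{55007}}{110014} \approx 0.57044 - 106.54 i$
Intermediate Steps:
$D = -256608$
$p = -546$ ($p = \left(29 - 36\right) 78 = \left(-7\right) 78 = -546$)
$w = 2 i \sqrt{55007}$ ($w = \sqrt{-219482 - 546} = \sqrt{-220028} = 2 i \sqrt{55007} \approx 469.07 i$)
$\frac{49973}{w} + \frac{D}{-449841} = \frac{49973}{2 i \sqrt{55007}} - \frac{256608}{-449841} = 49973 \left(- \frac{i \sqrt{55007}}{110014}\right) - - \frac{85536}{149947} = - \frac{49973 i \sqrt{55007}}{110014} + \frac{85536}{149947} = \frac{85536}{149947} - \frac{49973 i \sqrt{55007}}{110014}$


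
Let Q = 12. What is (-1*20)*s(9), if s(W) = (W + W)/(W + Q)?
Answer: -120/7 ≈ -17.143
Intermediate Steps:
s(W) = 2*W/(12 + W) (s(W) = (W + W)/(W + 12) = (2*W)/(12 + W) = 2*W/(12 + W))
(-1*20)*s(9) = (-1*20)*(2*9/(12 + 9)) = -40*9/21 = -20*6/7 = -120/7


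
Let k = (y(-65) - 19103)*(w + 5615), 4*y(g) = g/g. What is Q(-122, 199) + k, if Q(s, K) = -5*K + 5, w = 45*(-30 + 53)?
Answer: -254068555/2 ≈ -1.2703e+8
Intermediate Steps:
y(g) = 1/4 (y(g) = (g/g)/4 = (1/4)*1 = 1/4)
w = 1035 (w = 45*23 = 1035)
k = -254066575/2 (k = (1/4 - 19103)*(1035 + 5615) = -76411/4*6650 = -254066575/2 ≈ -1.2703e+8)
Q(s, K) = 5 - 5*K
Q(-122, 199) + k = (5 - 5*199) - 254066575/2 = (5 - 995) - 254066575/2 = -990 - 254066575/2 = -254068555/2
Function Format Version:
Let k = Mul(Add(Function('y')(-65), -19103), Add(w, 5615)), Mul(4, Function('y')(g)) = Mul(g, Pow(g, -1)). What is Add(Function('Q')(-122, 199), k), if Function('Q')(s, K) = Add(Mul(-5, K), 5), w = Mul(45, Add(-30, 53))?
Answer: Rational(-254068555, 2) ≈ -1.2703e+8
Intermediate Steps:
Function('y')(g) = Rational(1, 4) (Function('y')(g) = Mul(Rational(1, 4), Mul(g, Pow(g, -1))) = Mul(Rational(1, 4), 1) = Rational(1, 4))
w = 1035 (w = Mul(45, 23) = 1035)
k = Rational(-254066575, 2) (k = Mul(Add(Rational(1, 4), -19103), Add(1035, 5615)) = Mul(Rational(-76411, 4), 6650) = Rational(-254066575, 2) ≈ -1.2703e+8)
Function('Q')(s, K) = Add(5, Mul(-5, K))
Add(Function('Q')(-122, 199), k) = Add(Add(5, Mul(-5, 199)), Rational(-254066575, 2)) = Add(Add(5, -995), Rational(-254066575, 2)) = Add(-990, Rational(-254066575, 2)) = Rational(-254068555, 2)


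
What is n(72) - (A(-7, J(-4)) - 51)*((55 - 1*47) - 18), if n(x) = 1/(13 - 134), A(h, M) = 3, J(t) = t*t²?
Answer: -58081/121 ≈ -480.01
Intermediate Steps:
J(t) = t³
n(x) = -1/121 (n(x) = 1/(-121) = -1/121)
n(72) - (A(-7, J(-4)) - 51)*((55 - 1*47) - 18) = -1/121 - (3 - 51)*((55 - 1*47) - 18) = -1/121 - (-48)*((55 - 47) - 18) = -1/121 - (-48)*(8 - 18) = -1/121 - (-48)*(-10) = -1/121 - 1*480 = -1/121 - 480 = -58081/121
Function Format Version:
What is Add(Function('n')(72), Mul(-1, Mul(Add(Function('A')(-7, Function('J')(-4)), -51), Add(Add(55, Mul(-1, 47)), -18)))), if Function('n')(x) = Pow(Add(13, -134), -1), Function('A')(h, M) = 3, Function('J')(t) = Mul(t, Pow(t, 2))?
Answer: Rational(-58081, 121) ≈ -480.01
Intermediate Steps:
Function('J')(t) = Pow(t, 3)
Function('n')(x) = Rational(-1, 121) (Function('n')(x) = Pow(-121, -1) = Rational(-1, 121))
Add(Function('n')(72), Mul(-1, Mul(Add(Function('A')(-7, Function('J')(-4)), -51), Add(Add(55, Mul(-1, 47)), -18)))) = Add(Rational(-1, 121), Mul(-1, Mul(Add(3, -51), Add(Add(55, Mul(-1, 47)), -18)))) = Add(Rational(-1, 121), Mul(-1, Mul(-48, Add(Add(55, -47), -18)))) = Add(Rational(-1, 121), Mul(-1, Mul(-48, Add(8, -18)))) = Add(Rational(-1, 121), Mul(-1, Mul(-48, -10))) = Add(Rational(-1, 121), Mul(-1, 480)) = Add(Rational(-1, 121), -480) = Rational(-58081, 121)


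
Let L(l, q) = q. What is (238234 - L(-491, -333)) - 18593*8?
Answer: 89823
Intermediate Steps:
(238234 - L(-491, -333)) - 18593*8 = (238234 - 1*(-333)) - 18593*8 = (238234 + 333) - 148744 = 238567 - 148744 = 89823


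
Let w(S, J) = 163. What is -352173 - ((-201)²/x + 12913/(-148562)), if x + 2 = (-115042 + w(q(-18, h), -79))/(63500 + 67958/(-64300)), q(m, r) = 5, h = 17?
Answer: -21922293184583658533/64181605786628 ≈ -3.4157e+5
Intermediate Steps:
x = -2592113964/680497007 (x = -2 + (-115042 + 163)/(63500 + 67958/(-64300)) = -2 - 114879/(63500 + 67958*(-1/64300)) = -2 - 114879/(63500 - 33979/32150) = -2 - 114879/2041491021/32150 = -2 - 114879*32150/2041491021 = -2 - 1231119950/680497007 = -2592113964/680497007 ≈ -3.8091)
-352173 - ((-201)²/x + 12913/(-148562)) = -352173 - ((-201)²/(-2592113964/680497007) + 12913/(-148562)) = -352173 - (40401*(-680497007/2592113964) + 12913*(-1/148562)) = -352173 - (-9164253193269/864037988 - 12913/148562) = -352173 - 1*(-680735470110484111/64181605786628) = -352173 + 680735470110484111/64181605786628 = -21922293184583658533/64181605786628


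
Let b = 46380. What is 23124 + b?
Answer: 69504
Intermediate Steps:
23124 + b = 23124 + 46380 = 69504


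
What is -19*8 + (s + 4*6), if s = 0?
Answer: -128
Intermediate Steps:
-19*8 + (s + 4*6) = -19*8 + (0 + 4*6) = -152 + (0 + 24) = -152 + 24 = -128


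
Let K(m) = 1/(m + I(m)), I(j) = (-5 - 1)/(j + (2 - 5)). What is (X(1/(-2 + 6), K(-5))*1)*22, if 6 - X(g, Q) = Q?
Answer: 2332/17 ≈ 137.18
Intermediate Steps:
I(j) = -6/(-3 + j) (I(j) = -6/(j - 3) = -6/(-3 + j))
K(m) = 1/(m - 6/(-3 + m))
X(g, Q) = 6 - Q
(X(1/(-2 + 6), K(-5))*1)*22 = ((6 - (-3 - 5)/(-6 - 5*(-3 - 5)))*1)*22 = ((6 - (-8)/(-6 - 5*(-8)))*1)*22 = ((6 - (-8)/(-6 + 40))*1)*22 = ((6 - (-8)/34)*1)*22 = ((6 - 1*(-4/17))*1)*22 = ((6 + 4/17)*1)*22 = ((106/17)*1)*22 = (106/17)*22 = 2332/17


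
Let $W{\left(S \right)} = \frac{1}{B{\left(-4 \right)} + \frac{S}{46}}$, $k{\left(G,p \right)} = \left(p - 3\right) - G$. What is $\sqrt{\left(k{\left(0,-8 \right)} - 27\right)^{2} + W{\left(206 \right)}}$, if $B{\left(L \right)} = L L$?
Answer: $\frac{\sqrt{320349237}}{471} \approx 38.001$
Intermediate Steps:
$B{\left(L \right)} = L^{2}$
$k{\left(G,p \right)} = -3 + p - G$ ($k{\left(G,p \right)} = \left(p - 3\right) - G = \left(-3 + p\right) - G = -3 + p - G$)
$W{\left(S \right)} = \frac{1}{16 + \frac{S}{46}}$ ($W{\left(S \right)} = \frac{1}{\left(-4\right)^{2} + \frac{S}{46}} = \frac{1}{16 + S \frac{1}{46}} = \frac{1}{16 + \frac{S}{46}}$)
$\sqrt{\left(k{\left(0,-8 \right)} - 27\right)^{2} + W{\left(206 \right)}} = \sqrt{\left(\left(-3 - 8 - 0\right) - 27\right)^{2} + \frac{46}{736 + 206}} = \sqrt{\left(\left(-3 - 8 + 0\right) - 27\right)^{2} + \frac{46}{942}} = \sqrt{\left(-11 - 27\right)^{2} + 46 \cdot \frac{1}{942}} = \sqrt{\left(-38\right)^{2} + \frac{23}{471}} = \sqrt{1444 + \frac{23}{471}} = \sqrt{\frac{680147}{471}} = \frac{\sqrt{320349237}}{471}$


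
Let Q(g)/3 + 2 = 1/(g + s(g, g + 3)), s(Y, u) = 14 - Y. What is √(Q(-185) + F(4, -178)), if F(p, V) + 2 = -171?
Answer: I*√35042/14 ≈ 13.371*I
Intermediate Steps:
F(p, V) = -173 (F(p, V) = -2 - 171 = -173)
Q(g) = -81/14 (Q(g) = -6 + 3/(g + (14 - g)) = -6 + 3/14 = -81/14)
√(Q(-185) + F(4, -178)) = √(-81/14 - 173) = √(-2503/14) = I*√35042/14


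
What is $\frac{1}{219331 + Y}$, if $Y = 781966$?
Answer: $\frac{1}{1001297} \approx 9.9871 \cdot 10^{-7}$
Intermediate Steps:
$\frac{1}{219331 + Y} = \frac{1}{219331 + 781966} = \frac{1}{1001297}$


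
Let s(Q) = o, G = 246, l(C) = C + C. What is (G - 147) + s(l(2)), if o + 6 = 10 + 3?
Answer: 106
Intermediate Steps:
l(C) = 2*C
o = 7 (o = -6 + (10 + 3) = -6 + 13 = 7)
s(Q) = 7
(G - 147) + s(l(2)) = (246 - 147) + 7 = 99 + 7 = 106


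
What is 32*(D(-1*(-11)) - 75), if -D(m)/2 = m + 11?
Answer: -3808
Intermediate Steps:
D(m) = -22 - 2*m (D(m) = -2*(m + 11) = -2*(11 + m) = -22 - 2*m)
32*(D(-1*(-11)) - 75) = 32*((-22 - (-2)*(-11)) - 75) = 32*((-22 - 2*11) - 75) = 32*((-22 - 22) - 75) = 32*(-44 - 75) = 32*(-119) = -3808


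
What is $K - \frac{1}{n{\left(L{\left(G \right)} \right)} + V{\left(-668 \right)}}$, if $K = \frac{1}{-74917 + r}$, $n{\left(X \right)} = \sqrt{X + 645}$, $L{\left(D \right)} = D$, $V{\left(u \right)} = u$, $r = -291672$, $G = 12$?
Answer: $\frac{244435885}{163339960963} + \frac{3 \sqrt{73}}{445567} \approx 0.001554$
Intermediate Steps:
$n{\left(X \right)} = \sqrt{645 + X}$
$K = - \frac{1}{366589}$ ($K = \frac{1}{-74917 - 291672} = \frac{1}{-366589} = - \frac{1}{366589} \approx -2.7279 \cdot 10^{-6}$)
$K - \frac{1}{n{\left(L{\left(G \right)} \right)} + V{\left(-668 \right)}} = - \frac{1}{366589} - \frac{1}{\sqrt{645 + 12} - 668} = - \frac{1}{366589} - \frac{1}{\sqrt{657} - 668} = - \frac{1}{366589} - \frac{1}{3 \sqrt{73} - 668} = - \frac{1}{366589} - \frac{1}{-668 + 3 \sqrt{73}}$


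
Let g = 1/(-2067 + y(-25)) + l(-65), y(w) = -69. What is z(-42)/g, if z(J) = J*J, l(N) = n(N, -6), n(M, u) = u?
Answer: -538272/1831 ≈ -293.98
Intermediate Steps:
l(N) = -6
z(J) = J**2
g = -12817/2136 (g = 1/(-2067 - 69) - 6 = 1/(-2136) - 6 = -1/2136 - 6 = -12817/2136 ≈ -6.0005)
z(-42)/g = (-42)**2/(-12817/2136) = 1764*(-2136/12817) = -538272/1831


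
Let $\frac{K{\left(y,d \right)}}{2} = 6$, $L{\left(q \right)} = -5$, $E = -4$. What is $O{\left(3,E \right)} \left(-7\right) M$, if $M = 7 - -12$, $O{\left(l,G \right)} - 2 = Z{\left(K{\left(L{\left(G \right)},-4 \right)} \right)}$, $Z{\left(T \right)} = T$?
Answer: $-1862$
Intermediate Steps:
$K{\left(y,d \right)} = 12$ ($K{\left(y,d \right)} = 2 \cdot 6 = 12$)
$O{\left(l,G \right)} = 14$ ($O{\left(l,G \right)} = 2 + 12 = 14$)
$M = 19$ ($M = 7 + 12 = 19$)
$O{\left(3,E \right)} \left(-7\right) M = 14 \left(-7\right) 19 = \left(-98\right) 19 = -1862$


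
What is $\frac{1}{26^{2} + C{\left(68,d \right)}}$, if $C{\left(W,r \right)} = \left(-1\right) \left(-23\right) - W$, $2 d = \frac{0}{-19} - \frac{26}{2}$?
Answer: $\frac{1}{631} \approx 0.0015848$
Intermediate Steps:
$d = - \frac{13}{2}$ ($d = \frac{\frac{0}{-19} - \frac{26}{2}}{2} = \frac{0 \left(- \frac{1}{19}\right) - 13}{2} = \frac{0 - 13}{2} = \frac{1}{2} \left(-13\right) = - \frac{13}{2} \approx -6.5$)
$C{\left(W,r \right)} = 23 - W$
$\frac{1}{26^{2} + C{\left(68,d \right)}} = \frac{1}{26^{2} + \left(23 - 68\right)} = \frac{1}{676 + \left(23 - 68\right)} = \frac{1}{676 - 45} = \frac{1}{631}$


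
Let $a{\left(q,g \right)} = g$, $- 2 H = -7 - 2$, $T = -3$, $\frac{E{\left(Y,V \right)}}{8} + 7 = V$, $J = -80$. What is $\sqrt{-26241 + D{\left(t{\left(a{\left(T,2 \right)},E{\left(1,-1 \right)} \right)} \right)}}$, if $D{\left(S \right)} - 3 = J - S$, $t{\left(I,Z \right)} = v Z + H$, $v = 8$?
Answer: $\frac{i \sqrt{103242}}{2} \approx 160.66 i$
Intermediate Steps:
$E{\left(Y,V \right)} = -56 + 8 V$
$H = \frac{9}{2}$ ($H = - \frac{-7 - 2}{2} = \left(- \frac{1}{2}\right) \left(-9\right) = \frac{9}{2} \approx 4.5$)
$t{\left(I,Z \right)} = \frac{9}{2} + 8 Z$ ($t{\left(I,Z \right)} = 8 Z + \frac{9}{2} = \frac{9}{2} + 8 Z$)
$D{\left(S \right)} = -77 - S$ ($D{\left(S \right)} = 3 - \left(80 + S\right) = -77 - S$)
$\sqrt{-26241 + D{\left(t{\left(a{\left(T,2 \right)},E{\left(1,-1 \right)} \right)} \right)}} = \sqrt{-26241 - \left(\frac{163}{2} + 8 \left(-56 + 8 \left(-1\right)\right)\right)} = \sqrt{-26241 - \left(\frac{163}{2} + 8 \left(-56 - 8\right)\right)} = \sqrt{-26241 - \left(\frac{163}{2} - 512\right)} = \sqrt{-26241 - - \frac{861}{2}} = \sqrt{-26241 + \left(-77 + \frac{1015}{2}\right)} = \sqrt{-26241 + \frac{861}{2}} = \sqrt{- \frac{51621}{2}} = \frac{i \sqrt{103242}}{2}$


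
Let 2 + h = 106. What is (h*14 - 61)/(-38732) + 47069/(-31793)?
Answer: -1867427743/1231406476 ≈ -1.5165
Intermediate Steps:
h = 104 (h = -2 + 106 = 104)
(h*14 - 61)/(-38732) + 47069/(-31793) = (104*14 - 61)/(-38732) + 47069/(-31793) = (1456 - 61)*(-1/38732) + 47069*(-1/31793) = 1395*(-1/38732) - 47069/31793 = -1395/38732 - 47069/31793 = -1867427743/1231406476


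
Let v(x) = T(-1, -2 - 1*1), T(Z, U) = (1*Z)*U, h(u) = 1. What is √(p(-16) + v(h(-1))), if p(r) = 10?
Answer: √13 ≈ 3.6056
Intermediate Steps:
T(Z, U) = U*Z (T(Z, U) = Z*U = U*Z)
v(x) = 3 (v(x) = (-2 - 1*1)*(-1) = (-2 - 1)*(-1) = -3*(-1) = 3)
√(p(-16) + v(h(-1))) = √(10 + 3) = √13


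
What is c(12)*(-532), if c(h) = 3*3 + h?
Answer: -11172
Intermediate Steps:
c(h) = 9 + h
c(12)*(-532) = (9 + 12)*(-532) = 21*(-532) = -11172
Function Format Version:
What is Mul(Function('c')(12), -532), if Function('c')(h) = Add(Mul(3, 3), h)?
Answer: -11172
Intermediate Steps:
Function('c')(h) = Add(9, h)
Mul(Function('c')(12), -532) = Mul(Add(9, 12), -532) = Mul(21, -532) = -11172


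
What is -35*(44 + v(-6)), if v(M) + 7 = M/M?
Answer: -1330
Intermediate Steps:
v(M) = -6 (v(M) = -7 + M/M = -7 + 1 = -6)
-35*(44 + v(-6)) = -35*(44 - 6) = -35*38 = -1330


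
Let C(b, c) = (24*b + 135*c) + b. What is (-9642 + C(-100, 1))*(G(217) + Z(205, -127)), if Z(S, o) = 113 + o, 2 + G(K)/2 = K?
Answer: -4994912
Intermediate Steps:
C(b, c) = 25*b + 135*c
G(K) = -4 + 2*K
(-9642 + C(-100, 1))*(G(217) + Z(205, -127)) = (-9642 + (25*(-100) + 135*1))*((-4 + 2*217) + (113 - 127)) = (-9642 + (-2500 + 135))*((-4 + 434) - 14) = (-9642 - 2365)*(430 - 14) = -12007*416 = -4994912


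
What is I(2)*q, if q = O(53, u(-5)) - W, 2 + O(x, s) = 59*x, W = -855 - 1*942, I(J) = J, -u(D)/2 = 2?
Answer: 9844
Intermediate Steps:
u(D) = -4 (u(D) = -2*2 = -4)
W = -1797 (W = -855 - 942 = -1797)
O(x, s) = -2 + 59*x
q = 4922 (q = (-2 + 59*53) - 1*(-1797) = (-2 + 3127) + 1797 = 3125 + 1797 = 4922)
I(2)*q = 2*4922 = 9844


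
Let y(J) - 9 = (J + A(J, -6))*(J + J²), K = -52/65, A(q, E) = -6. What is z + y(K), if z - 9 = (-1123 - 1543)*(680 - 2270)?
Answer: 529869886/125 ≈ 4.2390e+6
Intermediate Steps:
z = 4238949 (z = 9 + (-1123 - 1543)*(680 - 2270) = 9 - 2666*(-1590) = 9 + 4238940 = 4238949)
K = -⅘ (K = -52*1/65 = -⅘ ≈ -0.80000)
y(J) = 9 + (-6 + J)*(J + J²) (y(J) = 9 + (J - 6)*(J + J²) = 9 + (-6 + J)*(J + J²))
z + y(K) = 4238949 + (9 + (-⅘)³ - 6*(-⅘) - 5*(-⅘)²) = 4238949 + (9 - 64/125 + 24/5 - 5*16/25) = 4238949 + (9 - 64/125 + 24/5 - 16/5) = 4238949 + 1261/125 = 529869886/125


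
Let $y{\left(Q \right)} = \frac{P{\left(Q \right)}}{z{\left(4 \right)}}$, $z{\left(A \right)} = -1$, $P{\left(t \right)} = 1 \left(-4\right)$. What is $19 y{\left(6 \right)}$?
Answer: $76$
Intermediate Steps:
$P{\left(t \right)} = -4$
$y{\left(Q \right)} = 4$ ($y{\left(Q \right)} = - \frac{4}{-1} = \left(-4\right) \left(-1\right) = 4$)
$19 y{\left(6 \right)} = 19 \cdot 4 = 76$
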